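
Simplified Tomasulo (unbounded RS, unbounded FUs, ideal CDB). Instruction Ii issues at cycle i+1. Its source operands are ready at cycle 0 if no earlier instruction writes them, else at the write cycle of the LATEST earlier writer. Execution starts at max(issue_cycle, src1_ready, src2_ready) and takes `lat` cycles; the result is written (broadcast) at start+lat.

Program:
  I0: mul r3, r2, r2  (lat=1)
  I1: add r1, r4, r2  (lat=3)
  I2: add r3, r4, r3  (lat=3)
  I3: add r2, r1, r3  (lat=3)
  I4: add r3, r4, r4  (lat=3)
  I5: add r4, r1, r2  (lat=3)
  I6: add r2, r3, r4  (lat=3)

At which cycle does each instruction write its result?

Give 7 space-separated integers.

Answer: 2 5 6 9 8 12 15

Derivation:
I0 mul r3: issue@1 deps=(None,None) exec_start@1 write@2
I1 add r1: issue@2 deps=(None,None) exec_start@2 write@5
I2 add r3: issue@3 deps=(None,0) exec_start@3 write@6
I3 add r2: issue@4 deps=(1,2) exec_start@6 write@9
I4 add r3: issue@5 deps=(None,None) exec_start@5 write@8
I5 add r4: issue@6 deps=(1,3) exec_start@9 write@12
I6 add r2: issue@7 deps=(4,5) exec_start@12 write@15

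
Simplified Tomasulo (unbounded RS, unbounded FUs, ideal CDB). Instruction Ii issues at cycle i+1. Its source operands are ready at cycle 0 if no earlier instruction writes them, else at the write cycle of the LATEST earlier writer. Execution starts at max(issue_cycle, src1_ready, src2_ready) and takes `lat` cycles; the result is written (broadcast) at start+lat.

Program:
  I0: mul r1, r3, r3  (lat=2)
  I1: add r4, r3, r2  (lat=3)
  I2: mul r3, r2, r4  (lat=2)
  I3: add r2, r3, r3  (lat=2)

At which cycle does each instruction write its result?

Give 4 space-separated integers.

Answer: 3 5 7 9

Derivation:
I0 mul r1: issue@1 deps=(None,None) exec_start@1 write@3
I1 add r4: issue@2 deps=(None,None) exec_start@2 write@5
I2 mul r3: issue@3 deps=(None,1) exec_start@5 write@7
I3 add r2: issue@4 deps=(2,2) exec_start@7 write@9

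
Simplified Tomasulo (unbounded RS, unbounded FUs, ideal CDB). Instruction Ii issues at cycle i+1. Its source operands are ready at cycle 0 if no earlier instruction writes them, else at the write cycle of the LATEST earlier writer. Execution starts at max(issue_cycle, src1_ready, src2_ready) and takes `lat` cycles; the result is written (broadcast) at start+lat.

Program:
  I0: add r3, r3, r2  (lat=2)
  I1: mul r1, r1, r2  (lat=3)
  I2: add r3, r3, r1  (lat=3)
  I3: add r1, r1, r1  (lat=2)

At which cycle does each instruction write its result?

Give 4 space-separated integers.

Answer: 3 5 8 7

Derivation:
I0 add r3: issue@1 deps=(None,None) exec_start@1 write@3
I1 mul r1: issue@2 deps=(None,None) exec_start@2 write@5
I2 add r3: issue@3 deps=(0,1) exec_start@5 write@8
I3 add r1: issue@4 deps=(1,1) exec_start@5 write@7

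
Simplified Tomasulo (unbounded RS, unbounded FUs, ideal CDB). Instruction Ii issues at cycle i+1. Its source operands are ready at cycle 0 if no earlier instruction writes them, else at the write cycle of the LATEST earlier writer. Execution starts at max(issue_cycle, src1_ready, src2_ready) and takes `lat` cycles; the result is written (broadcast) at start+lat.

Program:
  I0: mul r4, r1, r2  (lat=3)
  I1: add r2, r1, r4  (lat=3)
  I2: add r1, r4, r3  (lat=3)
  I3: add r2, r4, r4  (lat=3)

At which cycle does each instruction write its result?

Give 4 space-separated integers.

I0 mul r4: issue@1 deps=(None,None) exec_start@1 write@4
I1 add r2: issue@2 deps=(None,0) exec_start@4 write@7
I2 add r1: issue@3 deps=(0,None) exec_start@4 write@7
I3 add r2: issue@4 deps=(0,0) exec_start@4 write@7

Answer: 4 7 7 7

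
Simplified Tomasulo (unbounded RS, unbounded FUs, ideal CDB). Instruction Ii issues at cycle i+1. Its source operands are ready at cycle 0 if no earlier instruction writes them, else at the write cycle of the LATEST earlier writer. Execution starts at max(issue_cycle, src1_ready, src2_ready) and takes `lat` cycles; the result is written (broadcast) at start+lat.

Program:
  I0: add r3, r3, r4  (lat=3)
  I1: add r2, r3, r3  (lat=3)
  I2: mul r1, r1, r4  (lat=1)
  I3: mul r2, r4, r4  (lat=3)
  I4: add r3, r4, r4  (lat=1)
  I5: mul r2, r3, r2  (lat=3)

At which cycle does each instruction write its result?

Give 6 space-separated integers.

I0 add r3: issue@1 deps=(None,None) exec_start@1 write@4
I1 add r2: issue@2 deps=(0,0) exec_start@4 write@7
I2 mul r1: issue@3 deps=(None,None) exec_start@3 write@4
I3 mul r2: issue@4 deps=(None,None) exec_start@4 write@7
I4 add r3: issue@5 deps=(None,None) exec_start@5 write@6
I5 mul r2: issue@6 deps=(4,3) exec_start@7 write@10

Answer: 4 7 4 7 6 10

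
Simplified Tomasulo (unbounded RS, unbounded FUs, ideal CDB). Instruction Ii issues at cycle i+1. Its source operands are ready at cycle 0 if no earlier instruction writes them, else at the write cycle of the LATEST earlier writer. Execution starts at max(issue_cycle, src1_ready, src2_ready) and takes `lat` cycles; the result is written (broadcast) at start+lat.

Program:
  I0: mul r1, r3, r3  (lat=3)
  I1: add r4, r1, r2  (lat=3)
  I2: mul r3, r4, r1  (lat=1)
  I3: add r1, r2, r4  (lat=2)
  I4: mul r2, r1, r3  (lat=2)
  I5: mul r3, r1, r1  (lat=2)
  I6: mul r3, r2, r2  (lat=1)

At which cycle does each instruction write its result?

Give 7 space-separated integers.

Answer: 4 7 8 9 11 11 12

Derivation:
I0 mul r1: issue@1 deps=(None,None) exec_start@1 write@4
I1 add r4: issue@2 deps=(0,None) exec_start@4 write@7
I2 mul r3: issue@3 deps=(1,0) exec_start@7 write@8
I3 add r1: issue@4 deps=(None,1) exec_start@7 write@9
I4 mul r2: issue@5 deps=(3,2) exec_start@9 write@11
I5 mul r3: issue@6 deps=(3,3) exec_start@9 write@11
I6 mul r3: issue@7 deps=(4,4) exec_start@11 write@12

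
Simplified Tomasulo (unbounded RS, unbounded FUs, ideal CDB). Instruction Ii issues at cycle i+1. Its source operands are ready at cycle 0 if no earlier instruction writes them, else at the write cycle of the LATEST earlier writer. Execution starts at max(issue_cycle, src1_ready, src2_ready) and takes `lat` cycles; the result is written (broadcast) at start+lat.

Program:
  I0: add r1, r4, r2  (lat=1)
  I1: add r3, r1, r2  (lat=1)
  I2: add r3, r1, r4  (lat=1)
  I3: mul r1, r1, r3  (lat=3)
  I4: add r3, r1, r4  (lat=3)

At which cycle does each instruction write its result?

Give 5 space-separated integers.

I0 add r1: issue@1 deps=(None,None) exec_start@1 write@2
I1 add r3: issue@2 deps=(0,None) exec_start@2 write@3
I2 add r3: issue@3 deps=(0,None) exec_start@3 write@4
I3 mul r1: issue@4 deps=(0,2) exec_start@4 write@7
I4 add r3: issue@5 deps=(3,None) exec_start@7 write@10

Answer: 2 3 4 7 10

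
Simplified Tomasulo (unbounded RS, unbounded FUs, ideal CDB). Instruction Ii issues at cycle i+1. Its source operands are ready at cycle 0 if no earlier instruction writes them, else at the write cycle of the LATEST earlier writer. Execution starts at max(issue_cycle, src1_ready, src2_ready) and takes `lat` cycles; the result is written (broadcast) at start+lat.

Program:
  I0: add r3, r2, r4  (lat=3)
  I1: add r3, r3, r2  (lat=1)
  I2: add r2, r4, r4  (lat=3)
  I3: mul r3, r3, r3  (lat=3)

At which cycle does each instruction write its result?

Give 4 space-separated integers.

I0 add r3: issue@1 deps=(None,None) exec_start@1 write@4
I1 add r3: issue@2 deps=(0,None) exec_start@4 write@5
I2 add r2: issue@3 deps=(None,None) exec_start@3 write@6
I3 mul r3: issue@4 deps=(1,1) exec_start@5 write@8

Answer: 4 5 6 8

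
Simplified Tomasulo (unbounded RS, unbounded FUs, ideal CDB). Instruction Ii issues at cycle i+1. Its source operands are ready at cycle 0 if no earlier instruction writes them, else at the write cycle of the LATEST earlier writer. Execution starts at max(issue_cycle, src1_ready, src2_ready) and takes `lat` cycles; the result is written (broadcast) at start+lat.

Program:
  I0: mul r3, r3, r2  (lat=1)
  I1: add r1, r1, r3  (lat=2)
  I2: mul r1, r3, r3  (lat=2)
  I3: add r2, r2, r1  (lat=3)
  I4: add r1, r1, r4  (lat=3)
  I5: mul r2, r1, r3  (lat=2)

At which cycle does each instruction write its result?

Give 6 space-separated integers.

Answer: 2 4 5 8 8 10

Derivation:
I0 mul r3: issue@1 deps=(None,None) exec_start@1 write@2
I1 add r1: issue@2 deps=(None,0) exec_start@2 write@4
I2 mul r1: issue@3 deps=(0,0) exec_start@3 write@5
I3 add r2: issue@4 deps=(None,2) exec_start@5 write@8
I4 add r1: issue@5 deps=(2,None) exec_start@5 write@8
I5 mul r2: issue@6 deps=(4,0) exec_start@8 write@10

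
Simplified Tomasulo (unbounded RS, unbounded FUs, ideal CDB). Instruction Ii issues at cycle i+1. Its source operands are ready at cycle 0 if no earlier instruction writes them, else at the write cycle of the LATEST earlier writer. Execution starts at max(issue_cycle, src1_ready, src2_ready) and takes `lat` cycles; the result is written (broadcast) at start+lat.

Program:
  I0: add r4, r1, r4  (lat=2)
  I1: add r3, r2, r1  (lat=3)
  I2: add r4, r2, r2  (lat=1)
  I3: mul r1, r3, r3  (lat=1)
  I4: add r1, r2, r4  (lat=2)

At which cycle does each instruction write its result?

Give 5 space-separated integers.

I0 add r4: issue@1 deps=(None,None) exec_start@1 write@3
I1 add r3: issue@2 deps=(None,None) exec_start@2 write@5
I2 add r4: issue@3 deps=(None,None) exec_start@3 write@4
I3 mul r1: issue@4 deps=(1,1) exec_start@5 write@6
I4 add r1: issue@5 deps=(None,2) exec_start@5 write@7

Answer: 3 5 4 6 7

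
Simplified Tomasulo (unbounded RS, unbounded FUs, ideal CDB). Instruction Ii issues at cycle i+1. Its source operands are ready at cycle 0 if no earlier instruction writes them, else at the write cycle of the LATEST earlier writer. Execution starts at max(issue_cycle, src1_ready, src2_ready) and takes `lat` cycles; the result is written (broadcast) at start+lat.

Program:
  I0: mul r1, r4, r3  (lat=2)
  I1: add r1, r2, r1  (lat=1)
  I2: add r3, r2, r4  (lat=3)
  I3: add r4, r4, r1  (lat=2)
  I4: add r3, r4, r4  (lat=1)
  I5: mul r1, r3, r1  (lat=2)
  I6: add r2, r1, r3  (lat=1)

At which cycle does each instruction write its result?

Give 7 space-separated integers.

Answer: 3 4 6 6 7 9 10

Derivation:
I0 mul r1: issue@1 deps=(None,None) exec_start@1 write@3
I1 add r1: issue@2 deps=(None,0) exec_start@3 write@4
I2 add r3: issue@3 deps=(None,None) exec_start@3 write@6
I3 add r4: issue@4 deps=(None,1) exec_start@4 write@6
I4 add r3: issue@5 deps=(3,3) exec_start@6 write@7
I5 mul r1: issue@6 deps=(4,1) exec_start@7 write@9
I6 add r2: issue@7 deps=(5,4) exec_start@9 write@10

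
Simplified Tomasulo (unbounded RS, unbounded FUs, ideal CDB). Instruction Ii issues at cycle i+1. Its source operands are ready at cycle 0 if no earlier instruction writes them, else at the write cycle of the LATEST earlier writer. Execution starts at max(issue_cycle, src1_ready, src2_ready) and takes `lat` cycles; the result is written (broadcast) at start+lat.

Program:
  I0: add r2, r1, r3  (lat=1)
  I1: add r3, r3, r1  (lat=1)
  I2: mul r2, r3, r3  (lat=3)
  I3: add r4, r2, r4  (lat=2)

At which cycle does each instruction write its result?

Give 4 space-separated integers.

I0 add r2: issue@1 deps=(None,None) exec_start@1 write@2
I1 add r3: issue@2 deps=(None,None) exec_start@2 write@3
I2 mul r2: issue@3 deps=(1,1) exec_start@3 write@6
I3 add r4: issue@4 deps=(2,None) exec_start@6 write@8

Answer: 2 3 6 8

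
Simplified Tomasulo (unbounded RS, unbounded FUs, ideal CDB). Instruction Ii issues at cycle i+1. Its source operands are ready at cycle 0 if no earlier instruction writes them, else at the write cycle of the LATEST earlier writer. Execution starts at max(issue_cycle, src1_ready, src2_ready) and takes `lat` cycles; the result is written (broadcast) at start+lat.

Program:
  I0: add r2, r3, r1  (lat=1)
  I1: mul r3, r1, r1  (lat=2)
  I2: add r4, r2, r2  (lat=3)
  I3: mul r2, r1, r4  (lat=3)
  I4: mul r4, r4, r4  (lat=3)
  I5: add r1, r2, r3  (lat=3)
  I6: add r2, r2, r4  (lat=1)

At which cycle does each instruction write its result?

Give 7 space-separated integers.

I0 add r2: issue@1 deps=(None,None) exec_start@1 write@2
I1 mul r3: issue@2 deps=(None,None) exec_start@2 write@4
I2 add r4: issue@3 deps=(0,0) exec_start@3 write@6
I3 mul r2: issue@4 deps=(None,2) exec_start@6 write@9
I4 mul r4: issue@5 deps=(2,2) exec_start@6 write@9
I5 add r1: issue@6 deps=(3,1) exec_start@9 write@12
I6 add r2: issue@7 deps=(3,4) exec_start@9 write@10

Answer: 2 4 6 9 9 12 10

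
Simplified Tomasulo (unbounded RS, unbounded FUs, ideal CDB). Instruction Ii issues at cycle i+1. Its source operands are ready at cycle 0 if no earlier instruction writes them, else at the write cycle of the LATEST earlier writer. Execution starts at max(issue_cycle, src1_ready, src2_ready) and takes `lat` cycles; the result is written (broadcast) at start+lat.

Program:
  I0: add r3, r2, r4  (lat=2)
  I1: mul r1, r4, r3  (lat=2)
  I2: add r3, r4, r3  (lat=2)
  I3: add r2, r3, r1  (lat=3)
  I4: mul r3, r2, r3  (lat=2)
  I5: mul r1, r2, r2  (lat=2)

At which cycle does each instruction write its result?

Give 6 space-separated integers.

I0 add r3: issue@1 deps=(None,None) exec_start@1 write@3
I1 mul r1: issue@2 deps=(None,0) exec_start@3 write@5
I2 add r3: issue@3 deps=(None,0) exec_start@3 write@5
I3 add r2: issue@4 deps=(2,1) exec_start@5 write@8
I4 mul r3: issue@5 deps=(3,2) exec_start@8 write@10
I5 mul r1: issue@6 deps=(3,3) exec_start@8 write@10

Answer: 3 5 5 8 10 10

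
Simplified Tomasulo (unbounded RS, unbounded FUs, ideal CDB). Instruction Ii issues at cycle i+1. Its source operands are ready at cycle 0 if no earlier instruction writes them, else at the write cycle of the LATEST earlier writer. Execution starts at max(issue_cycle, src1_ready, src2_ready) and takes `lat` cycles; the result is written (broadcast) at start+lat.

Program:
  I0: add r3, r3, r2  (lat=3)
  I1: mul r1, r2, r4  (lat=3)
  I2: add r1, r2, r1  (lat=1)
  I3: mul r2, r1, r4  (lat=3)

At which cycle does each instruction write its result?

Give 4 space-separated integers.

I0 add r3: issue@1 deps=(None,None) exec_start@1 write@4
I1 mul r1: issue@2 deps=(None,None) exec_start@2 write@5
I2 add r1: issue@3 deps=(None,1) exec_start@5 write@6
I3 mul r2: issue@4 deps=(2,None) exec_start@6 write@9

Answer: 4 5 6 9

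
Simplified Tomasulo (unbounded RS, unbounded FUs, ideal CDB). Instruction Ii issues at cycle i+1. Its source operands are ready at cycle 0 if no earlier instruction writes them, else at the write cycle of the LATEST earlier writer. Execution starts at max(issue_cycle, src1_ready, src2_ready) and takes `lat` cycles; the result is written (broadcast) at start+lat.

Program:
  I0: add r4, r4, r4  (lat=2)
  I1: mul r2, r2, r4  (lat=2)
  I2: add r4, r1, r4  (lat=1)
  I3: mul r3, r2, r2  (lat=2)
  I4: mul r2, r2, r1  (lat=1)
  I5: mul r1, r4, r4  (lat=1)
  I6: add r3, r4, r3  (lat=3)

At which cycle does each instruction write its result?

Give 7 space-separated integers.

I0 add r4: issue@1 deps=(None,None) exec_start@1 write@3
I1 mul r2: issue@2 deps=(None,0) exec_start@3 write@5
I2 add r4: issue@3 deps=(None,0) exec_start@3 write@4
I3 mul r3: issue@4 deps=(1,1) exec_start@5 write@7
I4 mul r2: issue@5 deps=(1,None) exec_start@5 write@6
I5 mul r1: issue@6 deps=(2,2) exec_start@6 write@7
I6 add r3: issue@7 deps=(2,3) exec_start@7 write@10

Answer: 3 5 4 7 6 7 10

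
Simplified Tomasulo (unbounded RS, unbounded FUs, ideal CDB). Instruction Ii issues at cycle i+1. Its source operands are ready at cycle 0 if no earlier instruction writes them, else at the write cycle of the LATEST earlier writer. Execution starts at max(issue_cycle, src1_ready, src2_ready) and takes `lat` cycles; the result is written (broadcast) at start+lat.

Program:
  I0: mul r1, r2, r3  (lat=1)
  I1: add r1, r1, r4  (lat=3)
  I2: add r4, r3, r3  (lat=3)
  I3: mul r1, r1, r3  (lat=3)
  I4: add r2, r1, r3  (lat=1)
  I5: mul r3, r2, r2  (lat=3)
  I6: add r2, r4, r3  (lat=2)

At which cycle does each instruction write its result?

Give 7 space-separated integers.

Answer: 2 5 6 8 9 12 14

Derivation:
I0 mul r1: issue@1 deps=(None,None) exec_start@1 write@2
I1 add r1: issue@2 deps=(0,None) exec_start@2 write@5
I2 add r4: issue@3 deps=(None,None) exec_start@3 write@6
I3 mul r1: issue@4 deps=(1,None) exec_start@5 write@8
I4 add r2: issue@5 deps=(3,None) exec_start@8 write@9
I5 mul r3: issue@6 deps=(4,4) exec_start@9 write@12
I6 add r2: issue@7 deps=(2,5) exec_start@12 write@14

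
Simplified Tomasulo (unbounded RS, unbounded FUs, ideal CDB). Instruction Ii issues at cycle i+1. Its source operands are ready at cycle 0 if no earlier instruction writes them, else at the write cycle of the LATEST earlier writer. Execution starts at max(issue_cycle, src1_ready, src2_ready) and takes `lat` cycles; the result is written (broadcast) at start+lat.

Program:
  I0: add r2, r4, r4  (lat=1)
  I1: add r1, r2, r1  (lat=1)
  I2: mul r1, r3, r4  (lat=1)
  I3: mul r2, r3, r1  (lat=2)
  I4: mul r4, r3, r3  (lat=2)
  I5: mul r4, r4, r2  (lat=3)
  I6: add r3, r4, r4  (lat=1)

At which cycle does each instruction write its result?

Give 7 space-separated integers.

Answer: 2 3 4 6 7 10 11

Derivation:
I0 add r2: issue@1 deps=(None,None) exec_start@1 write@2
I1 add r1: issue@2 deps=(0,None) exec_start@2 write@3
I2 mul r1: issue@3 deps=(None,None) exec_start@3 write@4
I3 mul r2: issue@4 deps=(None,2) exec_start@4 write@6
I4 mul r4: issue@5 deps=(None,None) exec_start@5 write@7
I5 mul r4: issue@6 deps=(4,3) exec_start@7 write@10
I6 add r3: issue@7 deps=(5,5) exec_start@10 write@11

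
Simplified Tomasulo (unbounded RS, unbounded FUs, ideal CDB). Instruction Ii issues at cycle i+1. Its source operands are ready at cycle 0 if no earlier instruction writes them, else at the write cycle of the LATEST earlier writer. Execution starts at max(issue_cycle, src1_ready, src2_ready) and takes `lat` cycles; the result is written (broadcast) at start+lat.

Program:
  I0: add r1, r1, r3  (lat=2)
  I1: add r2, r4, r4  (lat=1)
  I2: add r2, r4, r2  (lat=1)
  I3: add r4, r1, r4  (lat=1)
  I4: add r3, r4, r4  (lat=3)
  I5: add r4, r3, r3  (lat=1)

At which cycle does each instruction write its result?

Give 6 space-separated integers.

Answer: 3 3 4 5 8 9

Derivation:
I0 add r1: issue@1 deps=(None,None) exec_start@1 write@3
I1 add r2: issue@2 deps=(None,None) exec_start@2 write@3
I2 add r2: issue@3 deps=(None,1) exec_start@3 write@4
I3 add r4: issue@4 deps=(0,None) exec_start@4 write@5
I4 add r3: issue@5 deps=(3,3) exec_start@5 write@8
I5 add r4: issue@6 deps=(4,4) exec_start@8 write@9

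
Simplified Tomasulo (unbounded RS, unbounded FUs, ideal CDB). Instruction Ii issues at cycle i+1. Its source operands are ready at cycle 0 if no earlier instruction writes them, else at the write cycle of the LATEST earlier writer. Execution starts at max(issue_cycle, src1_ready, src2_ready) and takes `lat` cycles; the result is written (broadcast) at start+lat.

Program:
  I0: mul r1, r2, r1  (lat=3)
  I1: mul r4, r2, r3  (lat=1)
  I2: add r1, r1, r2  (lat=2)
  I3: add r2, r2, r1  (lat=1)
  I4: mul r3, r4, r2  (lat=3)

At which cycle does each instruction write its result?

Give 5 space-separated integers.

I0 mul r1: issue@1 deps=(None,None) exec_start@1 write@4
I1 mul r4: issue@2 deps=(None,None) exec_start@2 write@3
I2 add r1: issue@3 deps=(0,None) exec_start@4 write@6
I3 add r2: issue@4 deps=(None,2) exec_start@6 write@7
I4 mul r3: issue@5 deps=(1,3) exec_start@7 write@10

Answer: 4 3 6 7 10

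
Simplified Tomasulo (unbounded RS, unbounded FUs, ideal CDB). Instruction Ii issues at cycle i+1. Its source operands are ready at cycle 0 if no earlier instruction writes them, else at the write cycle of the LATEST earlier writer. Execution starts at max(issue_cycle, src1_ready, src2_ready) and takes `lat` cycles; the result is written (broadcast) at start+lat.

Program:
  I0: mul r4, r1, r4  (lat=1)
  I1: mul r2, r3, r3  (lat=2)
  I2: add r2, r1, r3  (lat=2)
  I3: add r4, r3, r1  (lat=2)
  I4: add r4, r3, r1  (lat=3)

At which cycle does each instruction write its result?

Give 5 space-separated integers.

Answer: 2 4 5 6 8

Derivation:
I0 mul r4: issue@1 deps=(None,None) exec_start@1 write@2
I1 mul r2: issue@2 deps=(None,None) exec_start@2 write@4
I2 add r2: issue@3 deps=(None,None) exec_start@3 write@5
I3 add r4: issue@4 deps=(None,None) exec_start@4 write@6
I4 add r4: issue@5 deps=(None,None) exec_start@5 write@8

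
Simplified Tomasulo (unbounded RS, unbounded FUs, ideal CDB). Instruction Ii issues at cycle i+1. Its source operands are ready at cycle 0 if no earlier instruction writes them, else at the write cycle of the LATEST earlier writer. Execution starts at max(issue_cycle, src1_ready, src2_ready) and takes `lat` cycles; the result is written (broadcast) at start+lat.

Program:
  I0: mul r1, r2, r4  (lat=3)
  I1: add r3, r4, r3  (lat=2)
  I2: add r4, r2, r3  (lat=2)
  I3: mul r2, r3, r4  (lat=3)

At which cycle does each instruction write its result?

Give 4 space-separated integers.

I0 mul r1: issue@1 deps=(None,None) exec_start@1 write@4
I1 add r3: issue@2 deps=(None,None) exec_start@2 write@4
I2 add r4: issue@3 deps=(None,1) exec_start@4 write@6
I3 mul r2: issue@4 deps=(1,2) exec_start@6 write@9

Answer: 4 4 6 9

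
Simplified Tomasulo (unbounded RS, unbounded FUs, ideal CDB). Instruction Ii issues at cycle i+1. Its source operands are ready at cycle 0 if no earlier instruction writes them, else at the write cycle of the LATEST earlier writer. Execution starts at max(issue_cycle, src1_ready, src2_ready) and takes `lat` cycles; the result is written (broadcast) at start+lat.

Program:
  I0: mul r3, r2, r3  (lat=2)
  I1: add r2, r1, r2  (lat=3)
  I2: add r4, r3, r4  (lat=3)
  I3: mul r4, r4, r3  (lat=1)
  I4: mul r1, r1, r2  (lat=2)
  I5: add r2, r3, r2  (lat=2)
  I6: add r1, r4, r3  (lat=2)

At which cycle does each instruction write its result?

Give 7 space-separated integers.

I0 mul r3: issue@1 deps=(None,None) exec_start@1 write@3
I1 add r2: issue@2 deps=(None,None) exec_start@2 write@5
I2 add r4: issue@3 deps=(0,None) exec_start@3 write@6
I3 mul r4: issue@4 deps=(2,0) exec_start@6 write@7
I4 mul r1: issue@5 deps=(None,1) exec_start@5 write@7
I5 add r2: issue@6 deps=(0,1) exec_start@6 write@8
I6 add r1: issue@7 deps=(3,0) exec_start@7 write@9

Answer: 3 5 6 7 7 8 9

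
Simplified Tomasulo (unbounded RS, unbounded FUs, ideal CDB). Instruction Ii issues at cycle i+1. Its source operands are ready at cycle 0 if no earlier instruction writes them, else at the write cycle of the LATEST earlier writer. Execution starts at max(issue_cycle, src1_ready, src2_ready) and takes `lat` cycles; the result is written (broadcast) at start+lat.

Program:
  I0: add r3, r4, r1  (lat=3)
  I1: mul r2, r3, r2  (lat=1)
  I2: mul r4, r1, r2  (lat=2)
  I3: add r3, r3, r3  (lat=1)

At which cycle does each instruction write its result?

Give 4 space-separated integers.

I0 add r3: issue@1 deps=(None,None) exec_start@1 write@4
I1 mul r2: issue@2 deps=(0,None) exec_start@4 write@5
I2 mul r4: issue@3 deps=(None,1) exec_start@5 write@7
I3 add r3: issue@4 deps=(0,0) exec_start@4 write@5

Answer: 4 5 7 5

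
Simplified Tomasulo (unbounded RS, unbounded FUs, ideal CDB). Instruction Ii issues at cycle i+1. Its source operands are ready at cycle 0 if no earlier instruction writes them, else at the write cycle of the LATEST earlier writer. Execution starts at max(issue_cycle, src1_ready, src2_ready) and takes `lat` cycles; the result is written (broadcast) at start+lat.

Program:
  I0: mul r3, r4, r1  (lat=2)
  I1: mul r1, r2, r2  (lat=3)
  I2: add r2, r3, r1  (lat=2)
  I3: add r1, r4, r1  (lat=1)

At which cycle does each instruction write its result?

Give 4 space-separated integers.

Answer: 3 5 7 6

Derivation:
I0 mul r3: issue@1 deps=(None,None) exec_start@1 write@3
I1 mul r1: issue@2 deps=(None,None) exec_start@2 write@5
I2 add r2: issue@3 deps=(0,1) exec_start@5 write@7
I3 add r1: issue@4 deps=(None,1) exec_start@5 write@6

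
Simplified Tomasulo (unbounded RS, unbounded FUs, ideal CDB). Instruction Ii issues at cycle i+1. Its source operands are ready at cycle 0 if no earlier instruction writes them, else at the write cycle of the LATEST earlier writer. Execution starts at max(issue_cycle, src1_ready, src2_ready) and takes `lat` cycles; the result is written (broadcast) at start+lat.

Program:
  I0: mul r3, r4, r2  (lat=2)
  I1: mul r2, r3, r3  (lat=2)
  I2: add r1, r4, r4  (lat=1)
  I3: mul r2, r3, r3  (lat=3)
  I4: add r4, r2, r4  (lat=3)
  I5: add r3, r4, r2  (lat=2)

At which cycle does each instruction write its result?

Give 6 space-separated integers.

I0 mul r3: issue@1 deps=(None,None) exec_start@1 write@3
I1 mul r2: issue@2 deps=(0,0) exec_start@3 write@5
I2 add r1: issue@3 deps=(None,None) exec_start@3 write@4
I3 mul r2: issue@4 deps=(0,0) exec_start@4 write@7
I4 add r4: issue@5 deps=(3,None) exec_start@7 write@10
I5 add r3: issue@6 deps=(4,3) exec_start@10 write@12

Answer: 3 5 4 7 10 12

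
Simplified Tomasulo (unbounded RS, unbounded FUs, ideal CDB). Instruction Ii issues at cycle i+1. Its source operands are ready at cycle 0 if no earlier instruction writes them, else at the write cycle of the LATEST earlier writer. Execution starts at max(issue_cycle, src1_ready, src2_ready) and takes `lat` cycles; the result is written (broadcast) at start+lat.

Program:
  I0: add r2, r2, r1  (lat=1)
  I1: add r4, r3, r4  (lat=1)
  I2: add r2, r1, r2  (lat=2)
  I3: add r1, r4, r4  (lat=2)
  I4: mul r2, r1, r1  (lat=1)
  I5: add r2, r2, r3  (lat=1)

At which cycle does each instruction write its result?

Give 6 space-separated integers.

I0 add r2: issue@1 deps=(None,None) exec_start@1 write@2
I1 add r4: issue@2 deps=(None,None) exec_start@2 write@3
I2 add r2: issue@3 deps=(None,0) exec_start@3 write@5
I3 add r1: issue@4 deps=(1,1) exec_start@4 write@6
I4 mul r2: issue@5 deps=(3,3) exec_start@6 write@7
I5 add r2: issue@6 deps=(4,None) exec_start@7 write@8

Answer: 2 3 5 6 7 8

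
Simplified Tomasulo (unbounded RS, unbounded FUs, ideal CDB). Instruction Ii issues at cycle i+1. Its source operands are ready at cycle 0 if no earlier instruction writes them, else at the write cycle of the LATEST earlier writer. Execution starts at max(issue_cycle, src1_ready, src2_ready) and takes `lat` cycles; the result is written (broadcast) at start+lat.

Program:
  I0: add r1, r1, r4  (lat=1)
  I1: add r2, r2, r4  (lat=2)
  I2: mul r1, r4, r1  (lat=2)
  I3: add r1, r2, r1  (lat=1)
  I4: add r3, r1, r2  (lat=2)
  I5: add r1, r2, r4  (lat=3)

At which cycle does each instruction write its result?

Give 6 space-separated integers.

I0 add r1: issue@1 deps=(None,None) exec_start@1 write@2
I1 add r2: issue@2 deps=(None,None) exec_start@2 write@4
I2 mul r1: issue@3 deps=(None,0) exec_start@3 write@5
I3 add r1: issue@4 deps=(1,2) exec_start@5 write@6
I4 add r3: issue@5 deps=(3,1) exec_start@6 write@8
I5 add r1: issue@6 deps=(1,None) exec_start@6 write@9

Answer: 2 4 5 6 8 9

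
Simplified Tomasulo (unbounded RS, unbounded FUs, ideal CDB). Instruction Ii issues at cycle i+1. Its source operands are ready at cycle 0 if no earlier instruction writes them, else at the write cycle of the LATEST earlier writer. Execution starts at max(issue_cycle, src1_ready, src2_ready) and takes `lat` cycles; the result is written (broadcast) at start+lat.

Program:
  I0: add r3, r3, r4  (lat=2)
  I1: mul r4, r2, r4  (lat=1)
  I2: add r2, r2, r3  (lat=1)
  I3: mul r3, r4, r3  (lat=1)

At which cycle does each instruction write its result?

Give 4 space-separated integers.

I0 add r3: issue@1 deps=(None,None) exec_start@1 write@3
I1 mul r4: issue@2 deps=(None,None) exec_start@2 write@3
I2 add r2: issue@3 deps=(None,0) exec_start@3 write@4
I3 mul r3: issue@4 deps=(1,0) exec_start@4 write@5

Answer: 3 3 4 5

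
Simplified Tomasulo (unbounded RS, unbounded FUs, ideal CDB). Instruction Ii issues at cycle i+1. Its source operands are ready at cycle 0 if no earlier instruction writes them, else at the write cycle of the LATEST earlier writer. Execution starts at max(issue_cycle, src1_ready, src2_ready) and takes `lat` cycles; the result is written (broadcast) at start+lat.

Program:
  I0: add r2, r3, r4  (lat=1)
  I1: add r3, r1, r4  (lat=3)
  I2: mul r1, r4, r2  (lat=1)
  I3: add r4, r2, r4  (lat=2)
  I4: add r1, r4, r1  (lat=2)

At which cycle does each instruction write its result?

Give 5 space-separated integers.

Answer: 2 5 4 6 8

Derivation:
I0 add r2: issue@1 deps=(None,None) exec_start@1 write@2
I1 add r3: issue@2 deps=(None,None) exec_start@2 write@5
I2 mul r1: issue@3 deps=(None,0) exec_start@3 write@4
I3 add r4: issue@4 deps=(0,None) exec_start@4 write@6
I4 add r1: issue@5 deps=(3,2) exec_start@6 write@8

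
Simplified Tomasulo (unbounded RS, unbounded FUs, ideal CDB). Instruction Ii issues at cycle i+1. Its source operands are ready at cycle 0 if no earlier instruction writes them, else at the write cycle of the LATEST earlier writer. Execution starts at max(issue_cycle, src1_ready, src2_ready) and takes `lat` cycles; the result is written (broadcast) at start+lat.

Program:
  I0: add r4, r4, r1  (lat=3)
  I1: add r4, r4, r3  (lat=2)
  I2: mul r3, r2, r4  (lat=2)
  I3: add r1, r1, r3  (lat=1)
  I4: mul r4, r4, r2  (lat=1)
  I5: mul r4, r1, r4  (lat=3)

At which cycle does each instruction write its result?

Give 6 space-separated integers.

I0 add r4: issue@1 deps=(None,None) exec_start@1 write@4
I1 add r4: issue@2 deps=(0,None) exec_start@4 write@6
I2 mul r3: issue@3 deps=(None,1) exec_start@6 write@8
I3 add r1: issue@4 deps=(None,2) exec_start@8 write@9
I4 mul r4: issue@5 deps=(1,None) exec_start@6 write@7
I5 mul r4: issue@6 deps=(3,4) exec_start@9 write@12

Answer: 4 6 8 9 7 12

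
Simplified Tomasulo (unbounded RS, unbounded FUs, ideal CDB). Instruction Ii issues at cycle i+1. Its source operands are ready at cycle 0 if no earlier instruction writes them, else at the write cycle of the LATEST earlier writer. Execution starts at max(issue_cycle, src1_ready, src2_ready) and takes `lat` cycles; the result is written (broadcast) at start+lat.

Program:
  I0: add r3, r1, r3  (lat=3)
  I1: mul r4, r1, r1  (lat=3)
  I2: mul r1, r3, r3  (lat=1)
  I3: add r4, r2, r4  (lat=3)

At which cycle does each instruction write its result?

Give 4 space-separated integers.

Answer: 4 5 5 8

Derivation:
I0 add r3: issue@1 deps=(None,None) exec_start@1 write@4
I1 mul r4: issue@2 deps=(None,None) exec_start@2 write@5
I2 mul r1: issue@3 deps=(0,0) exec_start@4 write@5
I3 add r4: issue@4 deps=(None,1) exec_start@5 write@8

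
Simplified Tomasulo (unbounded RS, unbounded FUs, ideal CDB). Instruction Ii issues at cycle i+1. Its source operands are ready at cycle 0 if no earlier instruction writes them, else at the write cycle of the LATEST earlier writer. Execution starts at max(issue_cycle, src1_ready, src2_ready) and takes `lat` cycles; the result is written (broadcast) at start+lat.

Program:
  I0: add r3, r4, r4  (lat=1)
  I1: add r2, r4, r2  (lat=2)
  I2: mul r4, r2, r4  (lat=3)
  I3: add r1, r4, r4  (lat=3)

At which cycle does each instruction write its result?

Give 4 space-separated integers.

I0 add r3: issue@1 deps=(None,None) exec_start@1 write@2
I1 add r2: issue@2 deps=(None,None) exec_start@2 write@4
I2 mul r4: issue@3 deps=(1,None) exec_start@4 write@7
I3 add r1: issue@4 deps=(2,2) exec_start@7 write@10

Answer: 2 4 7 10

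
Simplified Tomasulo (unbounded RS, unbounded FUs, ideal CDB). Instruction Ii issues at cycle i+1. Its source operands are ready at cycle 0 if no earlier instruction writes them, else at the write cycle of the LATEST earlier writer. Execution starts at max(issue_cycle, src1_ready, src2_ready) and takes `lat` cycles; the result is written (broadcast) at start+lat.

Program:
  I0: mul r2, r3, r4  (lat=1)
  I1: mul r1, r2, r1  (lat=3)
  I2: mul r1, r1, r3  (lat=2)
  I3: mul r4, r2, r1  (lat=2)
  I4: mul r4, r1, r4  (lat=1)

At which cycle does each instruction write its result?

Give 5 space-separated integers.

I0 mul r2: issue@1 deps=(None,None) exec_start@1 write@2
I1 mul r1: issue@2 deps=(0,None) exec_start@2 write@5
I2 mul r1: issue@3 deps=(1,None) exec_start@5 write@7
I3 mul r4: issue@4 deps=(0,2) exec_start@7 write@9
I4 mul r4: issue@5 deps=(2,3) exec_start@9 write@10

Answer: 2 5 7 9 10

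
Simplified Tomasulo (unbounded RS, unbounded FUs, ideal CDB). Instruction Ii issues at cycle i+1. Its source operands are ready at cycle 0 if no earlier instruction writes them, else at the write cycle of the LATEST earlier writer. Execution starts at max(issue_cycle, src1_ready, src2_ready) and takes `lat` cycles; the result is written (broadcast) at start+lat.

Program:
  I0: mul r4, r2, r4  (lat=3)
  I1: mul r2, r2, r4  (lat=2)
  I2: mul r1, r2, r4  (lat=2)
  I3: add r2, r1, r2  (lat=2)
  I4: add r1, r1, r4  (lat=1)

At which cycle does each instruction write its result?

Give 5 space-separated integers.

I0 mul r4: issue@1 deps=(None,None) exec_start@1 write@4
I1 mul r2: issue@2 deps=(None,0) exec_start@4 write@6
I2 mul r1: issue@3 deps=(1,0) exec_start@6 write@8
I3 add r2: issue@4 deps=(2,1) exec_start@8 write@10
I4 add r1: issue@5 deps=(2,0) exec_start@8 write@9

Answer: 4 6 8 10 9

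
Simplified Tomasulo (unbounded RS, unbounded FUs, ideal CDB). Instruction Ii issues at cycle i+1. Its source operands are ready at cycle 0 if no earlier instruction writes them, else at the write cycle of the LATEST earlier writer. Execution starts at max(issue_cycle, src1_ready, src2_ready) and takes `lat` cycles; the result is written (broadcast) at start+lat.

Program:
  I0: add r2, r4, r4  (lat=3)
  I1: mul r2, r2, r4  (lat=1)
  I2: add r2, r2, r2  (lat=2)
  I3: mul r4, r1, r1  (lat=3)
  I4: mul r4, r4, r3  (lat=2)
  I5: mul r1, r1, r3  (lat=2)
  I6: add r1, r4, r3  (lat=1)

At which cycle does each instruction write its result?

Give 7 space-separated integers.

I0 add r2: issue@1 deps=(None,None) exec_start@1 write@4
I1 mul r2: issue@2 deps=(0,None) exec_start@4 write@5
I2 add r2: issue@3 deps=(1,1) exec_start@5 write@7
I3 mul r4: issue@4 deps=(None,None) exec_start@4 write@7
I4 mul r4: issue@5 deps=(3,None) exec_start@7 write@9
I5 mul r1: issue@6 deps=(None,None) exec_start@6 write@8
I6 add r1: issue@7 deps=(4,None) exec_start@9 write@10

Answer: 4 5 7 7 9 8 10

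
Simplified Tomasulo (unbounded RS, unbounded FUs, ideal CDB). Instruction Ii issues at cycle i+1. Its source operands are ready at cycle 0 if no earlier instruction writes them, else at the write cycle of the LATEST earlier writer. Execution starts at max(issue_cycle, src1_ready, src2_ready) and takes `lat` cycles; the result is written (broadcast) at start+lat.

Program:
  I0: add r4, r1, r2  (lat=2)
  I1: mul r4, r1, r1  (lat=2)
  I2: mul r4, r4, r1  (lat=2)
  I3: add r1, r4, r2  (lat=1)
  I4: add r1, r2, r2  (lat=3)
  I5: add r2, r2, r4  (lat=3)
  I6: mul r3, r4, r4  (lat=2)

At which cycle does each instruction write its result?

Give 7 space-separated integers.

Answer: 3 4 6 7 8 9 9

Derivation:
I0 add r4: issue@1 deps=(None,None) exec_start@1 write@3
I1 mul r4: issue@2 deps=(None,None) exec_start@2 write@4
I2 mul r4: issue@3 deps=(1,None) exec_start@4 write@6
I3 add r1: issue@4 deps=(2,None) exec_start@6 write@7
I4 add r1: issue@5 deps=(None,None) exec_start@5 write@8
I5 add r2: issue@6 deps=(None,2) exec_start@6 write@9
I6 mul r3: issue@7 deps=(2,2) exec_start@7 write@9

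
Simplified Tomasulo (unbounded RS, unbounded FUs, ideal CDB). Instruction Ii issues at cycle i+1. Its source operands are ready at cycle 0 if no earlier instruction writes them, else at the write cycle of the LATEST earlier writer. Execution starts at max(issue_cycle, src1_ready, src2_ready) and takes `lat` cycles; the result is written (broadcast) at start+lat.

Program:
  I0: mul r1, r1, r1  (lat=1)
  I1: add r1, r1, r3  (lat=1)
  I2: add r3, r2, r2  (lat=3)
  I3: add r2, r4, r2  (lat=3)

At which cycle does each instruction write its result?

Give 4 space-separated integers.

I0 mul r1: issue@1 deps=(None,None) exec_start@1 write@2
I1 add r1: issue@2 deps=(0,None) exec_start@2 write@3
I2 add r3: issue@3 deps=(None,None) exec_start@3 write@6
I3 add r2: issue@4 deps=(None,None) exec_start@4 write@7

Answer: 2 3 6 7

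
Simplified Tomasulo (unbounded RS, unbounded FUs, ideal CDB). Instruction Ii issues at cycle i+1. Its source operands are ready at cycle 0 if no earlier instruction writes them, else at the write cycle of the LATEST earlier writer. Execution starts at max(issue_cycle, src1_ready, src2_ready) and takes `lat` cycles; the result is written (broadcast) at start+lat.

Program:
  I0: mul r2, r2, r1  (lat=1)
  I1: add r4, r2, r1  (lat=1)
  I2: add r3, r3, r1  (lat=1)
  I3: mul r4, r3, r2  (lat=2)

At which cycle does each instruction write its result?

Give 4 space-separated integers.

Answer: 2 3 4 6

Derivation:
I0 mul r2: issue@1 deps=(None,None) exec_start@1 write@2
I1 add r4: issue@2 deps=(0,None) exec_start@2 write@3
I2 add r3: issue@3 deps=(None,None) exec_start@3 write@4
I3 mul r4: issue@4 deps=(2,0) exec_start@4 write@6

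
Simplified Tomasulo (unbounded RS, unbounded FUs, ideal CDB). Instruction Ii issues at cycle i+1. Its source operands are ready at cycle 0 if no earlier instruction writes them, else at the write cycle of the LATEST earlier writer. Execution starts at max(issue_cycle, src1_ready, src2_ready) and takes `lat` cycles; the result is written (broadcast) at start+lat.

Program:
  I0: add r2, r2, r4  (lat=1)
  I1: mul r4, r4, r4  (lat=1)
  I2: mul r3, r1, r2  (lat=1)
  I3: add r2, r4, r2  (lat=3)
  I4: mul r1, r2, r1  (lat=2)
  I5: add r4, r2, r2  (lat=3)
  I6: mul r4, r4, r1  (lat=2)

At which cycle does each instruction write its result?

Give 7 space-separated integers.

I0 add r2: issue@1 deps=(None,None) exec_start@1 write@2
I1 mul r4: issue@2 deps=(None,None) exec_start@2 write@3
I2 mul r3: issue@3 deps=(None,0) exec_start@3 write@4
I3 add r2: issue@4 deps=(1,0) exec_start@4 write@7
I4 mul r1: issue@5 deps=(3,None) exec_start@7 write@9
I5 add r4: issue@6 deps=(3,3) exec_start@7 write@10
I6 mul r4: issue@7 deps=(5,4) exec_start@10 write@12

Answer: 2 3 4 7 9 10 12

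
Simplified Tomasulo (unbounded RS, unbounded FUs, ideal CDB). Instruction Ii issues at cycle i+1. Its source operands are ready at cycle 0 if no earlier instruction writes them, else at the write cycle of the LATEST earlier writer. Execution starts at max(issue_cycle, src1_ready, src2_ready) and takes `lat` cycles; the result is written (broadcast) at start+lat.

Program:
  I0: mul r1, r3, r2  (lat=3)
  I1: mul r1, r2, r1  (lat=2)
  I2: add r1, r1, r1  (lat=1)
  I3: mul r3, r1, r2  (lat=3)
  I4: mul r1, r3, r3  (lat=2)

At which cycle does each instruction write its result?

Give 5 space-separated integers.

Answer: 4 6 7 10 12

Derivation:
I0 mul r1: issue@1 deps=(None,None) exec_start@1 write@4
I1 mul r1: issue@2 deps=(None,0) exec_start@4 write@6
I2 add r1: issue@3 deps=(1,1) exec_start@6 write@7
I3 mul r3: issue@4 deps=(2,None) exec_start@7 write@10
I4 mul r1: issue@5 deps=(3,3) exec_start@10 write@12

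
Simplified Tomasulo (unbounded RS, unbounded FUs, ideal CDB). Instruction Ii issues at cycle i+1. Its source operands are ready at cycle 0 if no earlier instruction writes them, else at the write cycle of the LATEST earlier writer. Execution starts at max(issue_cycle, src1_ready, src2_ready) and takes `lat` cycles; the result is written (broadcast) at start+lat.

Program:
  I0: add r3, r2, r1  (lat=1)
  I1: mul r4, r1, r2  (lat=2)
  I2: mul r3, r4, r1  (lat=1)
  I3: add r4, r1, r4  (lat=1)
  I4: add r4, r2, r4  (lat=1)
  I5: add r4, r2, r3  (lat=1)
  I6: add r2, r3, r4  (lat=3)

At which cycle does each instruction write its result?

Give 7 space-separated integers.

I0 add r3: issue@1 deps=(None,None) exec_start@1 write@2
I1 mul r4: issue@2 deps=(None,None) exec_start@2 write@4
I2 mul r3: issue@3 deps=(1,None) exec_start@4 write@5
I3 add r4: issue@4 deps=(None,1) exec_start@4 write@5
I4 add r4: issue@5 deps=(None,3) exec_start@5 write@6
I5 add r4: issue@6 deps=(None,2) exec_start@6 write@7
I6 add r2: issue@7 deps=(2,5) exec_start@7 write@10

Answer: 2 4 5 5 6 7 10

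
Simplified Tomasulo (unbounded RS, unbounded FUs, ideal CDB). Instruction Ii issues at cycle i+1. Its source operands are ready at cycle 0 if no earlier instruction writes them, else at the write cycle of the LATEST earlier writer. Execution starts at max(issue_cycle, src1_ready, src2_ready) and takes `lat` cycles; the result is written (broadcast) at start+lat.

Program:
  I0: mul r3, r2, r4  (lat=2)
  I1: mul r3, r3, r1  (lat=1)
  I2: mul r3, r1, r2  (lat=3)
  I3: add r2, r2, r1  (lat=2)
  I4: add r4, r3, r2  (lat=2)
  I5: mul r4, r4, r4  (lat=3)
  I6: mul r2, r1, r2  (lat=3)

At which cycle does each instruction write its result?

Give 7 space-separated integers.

Answer: 3 4 6 6 8 11 10

Derivation:
I0 mul r3: issue@1 deps=(None,None) exec_start@1 write@3
I1 mul r3: issue@2 deps=(0,None) exec_start@3 write@4
I2 mul r3: issue@3 deps=(None,None) exec_start@3 write@6
I3 add r2: issue@4 deps=(None,None) exec_start@4 write@6
I4 add r4: issue@5 deps=(2,3) exec_start@6 write@8
I5 mul r4: issue@6 deps=(4,4) exec_start@8 write@11
I6 mul r2: issue@7 deps=(None,3) exec_start@7 write@10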